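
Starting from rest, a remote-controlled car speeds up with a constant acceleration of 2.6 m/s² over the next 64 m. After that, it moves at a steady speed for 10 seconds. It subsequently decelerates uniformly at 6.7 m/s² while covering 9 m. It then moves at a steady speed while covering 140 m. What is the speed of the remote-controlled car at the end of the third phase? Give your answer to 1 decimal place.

Phase 1 (accelerating): v₀ = 0 m/s, a = 2.6 m/s².
v² = v₀² + 2aΔx = 0² + 2·2.6·64 = 333 → v = 18.2 m/s
t = (v − v₀)/a = (18.2 − 0)/2.6 = 7.02 s

Phase 2 (constant speed): v₀ = 18.2 m/s, a = 0 m/s².
v = v₀ + at = 18.2 + (0)(10) = 18.2 m/s
Δx = v₀t + ½at² = 18.2·10 + 0.5·0·10² = 182 m

Phase 3 (decelerating): v₀ = 18.2 m/s, a = -6.7 m/s².
v² = v₀² + 2aΔx = 18.2² + 2·-6.7·9 = 212 → v = 14.6 m/s
t = (v − v₀)/a = (14.6 − 18.2)/-6.7 = 0.549 s
Speed at end of phase 3 = 14.6 m/s

14.6 m/s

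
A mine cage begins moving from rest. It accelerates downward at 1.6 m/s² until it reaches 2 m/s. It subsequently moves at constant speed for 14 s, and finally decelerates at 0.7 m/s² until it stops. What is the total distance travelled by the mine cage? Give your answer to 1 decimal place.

Phase 1 (accelerating): v₀ = 0 m/s, a = 1.6 m/s².
v = v₀ + at → t = (2 − 0) / 1.6 = 1.25 s
v² = v₀² + 2aΔx → Δx = (2² − 0²)/(2·1.6) = 1.25 m

Phase 2 (constant speed): v₀ = 2.00 m/s, a = 0 m/s².
v = v₀ + at = 2.00 + (0)(14) = 2.00 m/s
Δx = v₀t + ½at² = 2.00·14 + 0.5·0·14² = 28.0 m

Phase 3 (decelerating): v₀ = 2.00 m/s, a = -0.7 m/s².
v = v₀ + at → t = (0 − 2.00) / -0.7 = 2.86 s
v² = v₀² + 2aΔx → Δx = (0² − 2.00²)/(2·-0.7) = 2.86 m
Total distance = 1.25 + 28.0 + 2.86 = 32.1 m

32.1 m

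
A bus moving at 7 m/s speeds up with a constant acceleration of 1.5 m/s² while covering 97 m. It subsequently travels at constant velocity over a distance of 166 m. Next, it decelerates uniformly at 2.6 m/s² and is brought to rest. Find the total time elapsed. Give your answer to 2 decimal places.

23.72 s

Phase 1 (accelerating): v₀ = 7.00 m/s, a = 1.5 m/s².
v² = v₀² + 2aΔx = 7.00² + 2·1.5·97 = 340 → v = 18.4 m/s
t = (v − v₀)/a = (18.4 − 7.00)/1.5 = 7.63 s

Phase 2 (constant speed): v₀ = 18.4 m/s, a = 0 m/s².
Constant speed: t = d/v = 166/18.4 = 9.00 s

Phase 3 (decelerating): v₀ = 18.4 m/s, a = -2.6 m/s².
v = v₀ + at → t = (0 − 18.4) / -2.6 = 7.09 s
v² = v₀² + 2aΔx → Δx = (0² − 18.4²)/(2·-2.6) = 65.4 m
Total time = 7.63 + 9.00 + 7.09 = 23.7 s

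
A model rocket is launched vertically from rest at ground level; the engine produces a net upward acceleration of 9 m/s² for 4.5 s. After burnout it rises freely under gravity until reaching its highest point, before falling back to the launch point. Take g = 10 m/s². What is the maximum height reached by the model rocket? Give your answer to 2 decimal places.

173.14 m

Phase 1 (powered ascent): v₀ = 0 m/s, a = 9 m/s².
v = v₀ + at = 0 + (9)(4.5) = 40.5 m/s
Δx = v₀t + ½at² = 0·4.5 + 0.5·9·4.5² = 91.1 m

Phase 2 (coasting upward): v₀ = 40.5 m/s, a = -10 m/s².
v = v₀ + at → t = (0 − 40.5) / -10 = 4.05 s
v² = v₀² + 2aΔx → Δx = (0² − 40.5²)/(2·-10) = 82.0 m
Maximum height = 91.1 + 82.0 = 173 m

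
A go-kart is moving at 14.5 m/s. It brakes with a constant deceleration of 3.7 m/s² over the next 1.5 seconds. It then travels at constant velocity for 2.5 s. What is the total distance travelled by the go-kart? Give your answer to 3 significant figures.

40.0 m

Phase 1 (decelerating): v₀ = 14.5 m/s, a = -3.7 m/s².
v = v₀ + at = 14.5 + (-3.7)(1.5) = 8.95 m/s
Δx = v₀t + ½at² = 14.5·1.5 + 0.5·-3.7·1.5² = 17.6 m

Phase 2 (constant speed): v₀ = 8.95 m/s, a = 0 m/s².
v = v₀ + at = 8.95 + (0)(2.5) = 8.95 m/s
Δx = v₀t + ½at² = 8.95·2.5 + 0.5·0·2.5² = 22.4 m
Total distance = 17.6 + 22.4 = 40.0 m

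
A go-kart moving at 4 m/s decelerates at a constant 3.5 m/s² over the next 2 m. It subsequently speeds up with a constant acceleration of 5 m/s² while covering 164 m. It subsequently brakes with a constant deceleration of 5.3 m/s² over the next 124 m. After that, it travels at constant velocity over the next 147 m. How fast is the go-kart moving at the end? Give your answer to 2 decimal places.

Phase 1 (decelerating): v₀ = 4.00 m/s, a = -3.5 m/s².
v² = v₀² + 2aΔx = 4.00² + 2·-3.5·2 = 2.00 → v = 1.41 m/s
t = (v − v₀)/a = (1.41 − 4.00)/-3.5 = 0.739 s

Phase 2 (accelerating): v₀ = 1.41 m/s, a = 5 m/s².
v² = v₀² + 2aΔx = 1.41² + 2·5·164 = 1640 → v = 40.5 m/s
t = (v − v₀)/a = (40.5 − 1.41)/5 = 7.82 s

Phase 3 (decelerating): v₀ = 40.5 m/s, a = -5.3 m/s².
v² = v₀² + 2aΔx = 40.5² + 2·-5.3·124 = 328 → v = 18.1 m/s
t = (v − v₀)/a = (18.1 − 40.5)/-5.3 = 4.23 s

Phase 4 (constant speed): v₀ = 18.1 m/s, a = 0 m/s².
Constant speed: t = d/v = 147/18.1 = 8.12 s
Final speed = 18.1 m/s

18.10 m/s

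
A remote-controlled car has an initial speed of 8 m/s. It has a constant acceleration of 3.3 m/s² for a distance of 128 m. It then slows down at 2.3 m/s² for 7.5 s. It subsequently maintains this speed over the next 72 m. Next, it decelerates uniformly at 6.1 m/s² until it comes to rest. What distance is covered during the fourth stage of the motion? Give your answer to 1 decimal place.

Phase 1 (accelerating): v₀ = 8.00 m/s, a = 3.3 m/s².
v² = v₀² + 2aΔx = 8.00² + 2·3.3·128 = 909 → v = 30.1 m/s
t = (v − v₀)/a = (30.1 − 8.00)/3.3 = 6.71 s

Phase 2 (decelerating): v₀ = 30.1 m/s, a = -2.3 m/s².
v = v₀ + at = 30.1 + (-2.3)(7.5) = 12.9 m/s
Δx = v₀t + ½at² = 30.1·7.5 + 0.5·-2.3·7.5² = 161 m

Phase 3 (constant speed): v₀ = 12.9 m/s, a = 0 m/s².
Constant speed: t = d/v = 72/12.9 = 5.58 s

Phase 4 (decelerating): v₀ = 12.9 m/s, a = -6.1 m/s².
v = v₀ + at → t = (0 − 12.9) / -6.1 = 2.11 s
v² = v₀² + 2aΔx → Δx = (0² − 12.9²)/(2·-6.1) = 13.6 m
Distance in phase 4 = 13.6 m

13.6 m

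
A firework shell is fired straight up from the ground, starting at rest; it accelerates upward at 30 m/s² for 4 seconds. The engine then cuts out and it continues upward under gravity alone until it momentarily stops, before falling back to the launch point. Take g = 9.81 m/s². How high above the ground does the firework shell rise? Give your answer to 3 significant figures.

974 m

Phase 1 (powered ascent): v₀ = 0 m/s, a = 30 m/s².
v = v₀ + at = 0 + (30)(4) = 120 m/s
Δx = v₀t + ½at² = 0·4 + 0.5·30·4² = 240 m

Phase 2 (coasting upward): v₀ = 120 m/s, a = -9.81 m/s².
v = v₀ + at → t = (0 − 120) / -9.81 = 12.2 s
v² = v₀² + 2aΔx → Δx = (0² − 120²)/(2·-9.81) = 734 m
Maximum height = 240 + 734 = 974 m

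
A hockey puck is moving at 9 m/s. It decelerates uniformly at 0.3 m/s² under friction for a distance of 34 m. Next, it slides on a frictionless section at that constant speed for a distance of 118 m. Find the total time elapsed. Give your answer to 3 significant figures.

19.2 s

Phase 1 (decelerating): v₀ = 9.00 m/s, a = -0.3 m/s².
v² = v₀² + 2aΔx = 9.00² + 2·-0.3·34 = 60.6 → v = 7.78 m/s
t = (v − v₀)/a = (7.78 − 9.00)/-0.3 = 4.05 s

Phase 2 (constant speed): v₀ = 7.78 m/s, a = 0 m/s².
Constant speed: t = d/v = 118/7.78 = 15.2 s
Total time = 4.05 + 15.2 = 19.2 s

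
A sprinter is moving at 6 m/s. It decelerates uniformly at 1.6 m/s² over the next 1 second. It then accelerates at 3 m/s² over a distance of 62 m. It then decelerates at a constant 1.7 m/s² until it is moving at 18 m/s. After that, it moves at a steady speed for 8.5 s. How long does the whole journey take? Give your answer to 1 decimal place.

Phase 1 (decelerating): v₀ = 6.00 m/s, a = -1.6 m/s².
v = v₀ + at = 6.00 + (-1.6)(1) = 4.40 m/s
Δx = v₀t + ½at² = 6.00·1 + 0.5·-1.6·1² = 5.20 m

Phase 2 (accelerating): v₀ = 4.40 m/s, a = 3 m/s².
v² = v₀² + 2aΔx = 4.40² + 2·3·62 = 391 → v = 19.8 m/s
t = (v − v₀)/a = (19.8 − 4.40)/3 = 5.13 s

Phase 3 (decelerating): v₀ = 19.8 m/s, a = -1.7 m/s².
v = v₀ + at → t = (18 − 19.8) / -1.7 = 1.05 s
v² = v₀² + 2aΔx → Δx = (18² − 19.8²)/(2·-1.7) = 19.8 m

Phase 4 (constant speed): v₀ = 18.0 m/s, a = 0 m/s².
v = v₀ + at = 18.0 + (0)(8.5) = 18.0 m/s
Δx = v₀t + ½at² = 18.0·8.5 + 0.5·0·8.5² = 153 m
Total time = 1.00 + 5.13 + 1.05 + 8.50 = 15.7 s

15.7 s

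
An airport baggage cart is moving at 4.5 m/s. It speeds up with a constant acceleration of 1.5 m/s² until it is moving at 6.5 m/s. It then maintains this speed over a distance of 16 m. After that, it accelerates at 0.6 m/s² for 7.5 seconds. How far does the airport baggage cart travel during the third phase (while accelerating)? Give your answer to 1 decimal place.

65.6 m

Phase 1 (accelerating): v₀ = 4.50 m/s, a = 1.5 m/s².
v = v₀ + at → t = (6.5 − 4.50) / 1.5 = 1.33 s
v² = v₀² + 2aΔx → Δx = (6.5² − 4.50²)/(2·1.5) = 7.33 m

Phase 2 (constant speed): v₀ = 6.50 m/s, a = 0 m/s².
Constant speed: t = d/v = 16/6.50 = 2.46 s

Phase 3 (accelerating): v₀ = 6.50 m/s, a = 0.6 m/s².
v = v₀ + at = 6.50 + (0.6)(7.5) = 11.0 m/s
Δx = v₀t + ½at² = 6.50·7.5 + 0.5·0.6·7.5² = 65.6 m
Distance in phase 3 = 65.6 m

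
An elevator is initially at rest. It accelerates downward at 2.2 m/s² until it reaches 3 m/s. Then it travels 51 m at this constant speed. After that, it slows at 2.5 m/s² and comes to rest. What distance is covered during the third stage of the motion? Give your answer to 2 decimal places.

Phase 1 (accelerating): v₀ = 0 m/s, a = 2.2 m/s².
v = v₀ + at → t = (3 − 0) / 2.2 = 1.36 s
v² = v₀² + 2aΔx → Δx = (3² − 0²)/(2·2.2) = 2.05 m

Phase 2 (constant speed): v₀ = 3.00 m/s, a = 0 m/s².
Constant speed: t = d/v = 51/3.00 = 17.0 s

Phase 3 (decelerating): v₀ = 3.00 m/s, a = -2.5 m/s².
v = v₀ + at → t = (0 − 3.00) / -2.5 = 1.20 s
v² = v₀² + 2aΔx → Δx = (0² − 3.00²)/(2·-2.5) = 1.80 m
Distance in phase 3 = 1.80 m

1.80 m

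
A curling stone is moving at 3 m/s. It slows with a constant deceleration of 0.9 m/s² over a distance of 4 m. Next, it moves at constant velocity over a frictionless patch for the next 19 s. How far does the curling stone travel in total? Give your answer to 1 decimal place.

29.5 m

Phase 1 (decelerating): v₀ = 3.00 m/s, a = -0.9 m/s².
v² = v₀² + 2aΔx = 3.00² + 2·-0.9·4 = 1.80 → v = 1.34 m/s
t = (v − v₀)/a = (1.34 − 3.00)/-0.9 = 1.84 s

Phase 2 (constant speed): v₀ = 1.34 m/s, a = 0 m/s².
v = v₀ + at = 1.34 + (0)(19) = 1.34 m/s
Δx = v₀t + ½at² = 1.34·19 + 0.5·0·19² = 25.5 m
Total distance = 4.00 + 25.5 = 29.5 m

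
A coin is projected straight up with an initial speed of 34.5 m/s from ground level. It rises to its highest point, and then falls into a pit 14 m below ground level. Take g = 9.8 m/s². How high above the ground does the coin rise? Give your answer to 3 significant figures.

60.7 m

Phase 1 (rising): v₀ = 34.5 m/s, a = -9.8 m/s².
v = v₀ + at → t = (0 − 34.5) / -9.8 = 3.52 s
v² = v₀² + 2aΔx → Δx = (0² − 34.5²)/(2·-9.8) = 60.7 m
Maximum height = 60.7 m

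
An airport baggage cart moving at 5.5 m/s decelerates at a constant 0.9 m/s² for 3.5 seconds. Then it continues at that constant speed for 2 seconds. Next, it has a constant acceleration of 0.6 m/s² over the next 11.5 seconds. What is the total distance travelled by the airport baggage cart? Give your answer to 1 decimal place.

Phase 1 (decelerating): v₀ = 5.50 m/s, a = -0.9 m/s².
v = v₀ + at = 5.50 + (-0.9)(3.5) = 2.35 m/s
Δx = v₀t + ½at² = 5.50·3.5 + 0.5·-0.9·3.5² = 13.7 m

Phase 2 (constant speed): v₀ = 2.35 m/s, a = 0 m/s².
v = v₀ + at = 2.35 + (0)(2) = 2.35 m/s
Δx = v₀t + ½at² = 2.35·2 + 0.5·0·2² = 4.70 m

Phase 3 (accelerating): v₀ = 2.35 m/s, a = 0.6 m/s².
v = v₀ + at = 2.35 + (0.6)(11.5) = 9.25 m/s
Δx = v₀t + ½at² = 2.35·11.5 + 0.5·0.6·11.5² = 66.7 m
Total distance = 13.7 + 4.70 + 66.7 = 85.1 m

85.1 m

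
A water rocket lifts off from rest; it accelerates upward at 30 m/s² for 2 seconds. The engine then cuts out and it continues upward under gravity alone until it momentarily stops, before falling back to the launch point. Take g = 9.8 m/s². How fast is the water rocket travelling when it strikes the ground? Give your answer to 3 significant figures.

69.1 m/s

Phase 1 (powered ascent): v₀ = 0 m/s, a = 30 m/s².
v = v₀ + at = 0 + (30)(2) = 60.0 m/s
Δx = v₀t + ½at² = 0·2 + 0.5·30·2² = 60.0 m

Phase 2 (coasting upward): v₀ = 60.0 m/s, a = -9.8 m/s².
v = v₀ + at → t = (0 − 60.0) / -9.8 = 6.12 s
v² = v₀² + 2aΔx → Δx = (0² − 60.0²)/(2·-9.8) = 184 m

Phase 3 (free fall): v₀ = 0 m/s, a = -9.8 m/s².
Falls 244 m from rest: t = √(2·244/9.8) = 7.05 s; v = g·t = 69.1 m/s.
Impact speed = 69.1 m/s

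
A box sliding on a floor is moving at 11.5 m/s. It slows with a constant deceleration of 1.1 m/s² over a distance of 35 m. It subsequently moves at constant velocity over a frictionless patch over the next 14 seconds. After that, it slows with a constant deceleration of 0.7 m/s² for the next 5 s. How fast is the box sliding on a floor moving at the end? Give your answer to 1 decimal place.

3.9 m/s

Phase 1 (decelerating): v₀ = 11.5 m/s, a = -1.1 m/s².
v² = v₀² + 2aΔx = 11.5² + 2·-1.1·35 = 55.2 → v = 7.43 m/s
t = (v − v₀)/a = (7.43 − 11.5)/-1.1 = 3.70 s

Phase 2 (constant speed): v₀ = 7.43 m/s, a = 0 m/s².
v = v₀ + at = 7.43 + (0)(14) = 7.43 m/s
Δx = v₀t + ½at² = 7.43·14 + 0.5·0·14² = 104 m

Phase 3 (decelerating): v₀ = 7.43 m/s, a = -0.7 m/s².
v = v₀ + at = 7.43 + (-0.7)(5) = 3.93 m/s
Δx = v₀t + ½at² = 7.43·5 + 0.5·-0.7·5² = 28.4 m
Final speed = 3.93 m/s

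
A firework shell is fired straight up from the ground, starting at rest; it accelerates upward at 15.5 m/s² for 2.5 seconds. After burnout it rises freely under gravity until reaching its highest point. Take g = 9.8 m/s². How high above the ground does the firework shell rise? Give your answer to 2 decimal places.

Phase 1 (powered ascent): v₀ = 0 m/s, a = 15.5 m/s².
v = v₀ + at = 0 + (15.5)(2.5) = 38.8 m/s
Δx = v₀t + ½at² = 0·2.5 + 0.5·15.5·2.5² = 48.4 m

Phase 2 (coasting upward): v₀ = 38.8 m/s, a = -9.8 m/s².
v = v₀ + at → t = (0 − 38.8) / -9.8 = 3.95 s
v² = v₀² + 2aΔx → Δx = (0² − 38.8²)/(2·-9.8) = 76.6 m
Maximum height = 48.4 + 76.6 = 125 m

125.05 m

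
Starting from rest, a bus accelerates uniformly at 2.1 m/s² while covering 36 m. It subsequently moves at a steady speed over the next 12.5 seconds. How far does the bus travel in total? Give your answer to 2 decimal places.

Phase 1 (accelerating): v₀ = 0 m/s, a = 2.1 m/s².
v² = v₀² + 2aΔx = 0² + 2·2.1·36 = 151 → v = 12.3 m/s
t = (v − v₀)/a = (12.3 − 0)/2.1 = 5.86 s

Phase 2 (constant speed): v₀ = 12.3 m/s, a = 0 m/s².
v = v₀ + at = 12.3 + (0)(12.5) = 12.3 m/s
Δx = v₀t + ½at² = 12.3·12.5 + 0.5·0·12.5² = 154 m
Total distance = 36.0 + 154 = 190 m

189.70 m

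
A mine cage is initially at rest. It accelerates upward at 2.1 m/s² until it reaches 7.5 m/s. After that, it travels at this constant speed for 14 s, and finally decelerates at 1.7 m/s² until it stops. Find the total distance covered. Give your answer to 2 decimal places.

134.94 m

Phase 1 (accelerating): v₀ = 0 m/s, a = 2.1 m/s².
v = v₀ + at → t = (7.5 − 0) / 2.1 = 3.57 s
v² = v₀² + 2aΔx → Δx = (7.5² − 0²)/(2·2.1) = 13.4 m

Phase 2 (constant speed): v₀ = 7.50 m/s, a = 0 m/s².
v = v₀ + at = 7.50 + (0)(14) = 7.50 m/s
Δx = v₀t + ½at² = 7.50·14 + 0.5·0·14² = 105 m

Phase 3 (decelerating): v₀ = 7.50 m/s, a = -1.7 m/s².
v = v₀ + at → t = (0 − 7.50) / -1.7 = 4.41 s
v² = v₀² + 2aΔx → Δx = (0² − 7.50²)/(2·-1.7) = 16.5 m
Total distance = 13.4 + 105 + 16.5 = 135 m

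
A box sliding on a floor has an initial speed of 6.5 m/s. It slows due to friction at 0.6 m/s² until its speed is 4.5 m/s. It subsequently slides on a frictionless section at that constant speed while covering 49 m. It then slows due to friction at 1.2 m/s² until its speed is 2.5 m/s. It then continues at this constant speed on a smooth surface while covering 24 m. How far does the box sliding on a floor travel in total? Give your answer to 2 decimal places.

Phase 1 (decelerating): v₀ = 6.50 m/s, a = -0.6 m/s².
v = v₀ + at → t = (4.5 − 6.50) / -0.6 = 3.33 s
v² = v₀² + 2aΔx → Δx = (4.5² − 6.50²)/(2·-0.6) = 18.3 m

Phase 2 (constant speed): v₀ = 4.50 m/s, a = 0 m/s².
Constant speed: t = d/v = 49/4.50 = 10.9 s

Phase 3 (decelerating): v₀ = 4.50 m/s, a = -1.2 m/s².
v = v₀ + at → t = (2.5 − 4.50) / -1.2 = 1.67 s
v² = v₀² + 2aΔx → Δx = (2.5² − 4.50²)/(2·-1.2) = 5.83 m

Phase 4 (constant speed): v₀ = 2.50 m/s, a = 0 m/s².
Constant speed: t = d/v = 24/2.50 = 9.60 s
Total distance = 18.3 + 49.0 + 5.83 + 24.0 = 97.2 m

97.17 m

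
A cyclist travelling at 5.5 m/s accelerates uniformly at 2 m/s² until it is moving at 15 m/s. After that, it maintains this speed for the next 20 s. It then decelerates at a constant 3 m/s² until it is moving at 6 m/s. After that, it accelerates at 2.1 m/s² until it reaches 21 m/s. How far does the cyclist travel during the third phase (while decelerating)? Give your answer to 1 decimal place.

31.5 m

Phase 1 (accelerating): v₀ = 5.50 m/s, a = 2 m/s².
v = v₀ + at → t = (15 − 5.50) / 2 = 4.75 s
v² = v₀² + 2aΔx → Δx = (15² − 5.50²)/(2·2) = 48.7 m

Phase 2 (constant speed): v₀ = 15.0 m/s, a = 0 m/s².
v = v₀ + at = 15.0 + (0)(20) = 15.0 m/s
Δx = v₀t + ½at² = 15.0·20 + 0.5·0·20² = 300 m

Phase 3 (decelerating): v₀ = 15.0 m/s, a = -3 m/s².
v = v₀ + at → t = (6 − 15.0) / -3 = 3.00 s
v² = v₀² + 2aΔx → Δx = (6² − 15.0²)/(2·-3) = 31.5 m
Distance in phase 3 = 31.5 m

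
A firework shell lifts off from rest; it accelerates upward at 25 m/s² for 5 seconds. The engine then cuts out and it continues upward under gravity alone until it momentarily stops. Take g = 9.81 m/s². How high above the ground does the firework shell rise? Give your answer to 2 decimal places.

1108.88 m

Phase 1 (powered ascent): v₀ = 0 m/s, a = 25 m/s².
v = v₀ + at = 0 + (25)(5) = 125 m/s
Δx = v₀t + ½at² = 0·5 + 0.5·25·5² = 312 m

Phase 2 (coasting upward): v₀ = 125 m/s, a = -9.81 m/s².
v = v₀ + at → t = (0 − 125) / -9.81 = 12.7 s
v² = v₀² + 2aΔx → Δx = (0² − 125²)/(2·-9.81) = 796 m
Maximum height = 312 + 796 = 1110 m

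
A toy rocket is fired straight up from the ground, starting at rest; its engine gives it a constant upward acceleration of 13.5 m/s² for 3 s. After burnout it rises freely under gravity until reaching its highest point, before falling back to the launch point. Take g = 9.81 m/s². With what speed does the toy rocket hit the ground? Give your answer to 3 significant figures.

Phase 1 (powered ascent): v₀ = 0 m/s, a = 13.5 m/s².
v = v₀ + at = 0 + (13.5)(3) = 40.5 m/s
Δx = v₀t + ½at² = 0·3 + 0.5·13.5·3² = 60.8 m

Phase 2 (coasting upward): v₀ = 40.5 m/s, a = -9.81 m/s².
v = v₀ + at → t = (0 − 40.5) / -9.81 = 4.13 s
v² = v₀² + 2aΔx → Δx = (0² − 40.5²)/(2·-9.81) = 83.6 m

Phase 3 (free fall): v₀ = 0 m/s, a = -9.81 m/s².
Falls 144 m from rest: t = √(2·144/9.81) = 5.42 s; v = g·t = 53.2 m/s.
Impact speed = 53.2 m/s

53.2 m/s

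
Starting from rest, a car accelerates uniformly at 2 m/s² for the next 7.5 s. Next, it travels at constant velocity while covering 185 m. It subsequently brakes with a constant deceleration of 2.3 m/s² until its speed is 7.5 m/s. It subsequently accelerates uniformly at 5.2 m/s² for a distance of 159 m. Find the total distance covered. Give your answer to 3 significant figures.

Phase 1 (accelerating): v₀ = 0 m/s, a = 2 m/s².
v = v₀ + at = 0 + (2)(7.5) = 15.0 m/s
Δx = v₀t + ½at² = 0·7.5 + 0.5·2·7.5² = 56.2 m

Phase 2 (constant speed): v₀ = 15.0 m/s, a = 0 m/s².
Constant speed: t = d/v = 185/15.0 = 12.3 s

Phase 3 (decelerating): v₀ = 15.0 m/s, a = -2.3 m/s².
v = v₀ + at → t = (7.5 − 15.0) / -2.3 = 3.26 s
v² = v₀² + 2aΔx → Δx = (7.5² − 15.0²)/(2·-2.3) = 36.7 m

Phase 4 (accelerating): v₀ = 7.50 m/s, a = 5.2 m/s².
v² = v₀² + 2aΔx = 7.50² + 2·5.2·159 = 1710 → v = 41.4 m/s
t = (v − v₀)/a = (41.4 − 7.50)/5.2 = 6.51 s
Total distance = 56.2 + 185 + 36.7 + 159 = 437 m

437 m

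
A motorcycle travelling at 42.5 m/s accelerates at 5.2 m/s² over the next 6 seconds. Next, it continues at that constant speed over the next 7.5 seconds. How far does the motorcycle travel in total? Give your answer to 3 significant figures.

901 m

Phase 1 (accelerating): v₀ = 42.5 m/s, a = 5.2 m/s².
v = v₀ + at = 42.5 + (5.2)(6) = 73.7 m/s
Δx = v₀t + ½at² = 42.5·6 + 0.5·5.2·6² = 349 m

Phase 2 (constant speed): v₀ = 73.7 m/s, a = 0 m/s².
v = v₀ + at = 73.7 + (0)(7.5) = 73.7 m/s
Δx = v₀t + ½at² = 73.7·7.5 + 0.5·0·7.5² = 553 m
Total distance = 349 + 553 = 901 m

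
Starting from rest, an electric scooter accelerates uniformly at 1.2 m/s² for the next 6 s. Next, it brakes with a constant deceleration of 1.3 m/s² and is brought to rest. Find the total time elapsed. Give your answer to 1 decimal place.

Phase 1 (accelerating): v₀ = 0 m/s, a = 1.2 m/s².
v = v₀ + at = 0 + (1.2)(6) = 7.20 m/s
Δx = v₀t + ½at² = 0·6 + 0.5·1.2·6² = 21.6 m

Phase 2 (decelerating): v₀ = 7.20 m/s, a = -1.3 m/s².
v = v₀ + at → t = (0 − 7.20) / -1.3 = 5.54 s
v² = v₀² + 2aΔx → Δx = (0² − 7.20²)/(2·-1.3) = 19.9 m
Total time = 6.00 + 5.54 = 11.5 s

11.5 s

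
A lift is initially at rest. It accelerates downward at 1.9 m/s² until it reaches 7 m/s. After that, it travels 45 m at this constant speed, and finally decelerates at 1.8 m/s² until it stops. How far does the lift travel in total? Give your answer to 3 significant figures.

Phase 1 (accelerating): v₀ = 0 m/s, a = 1.9 m/s².
v = v₀ + at → t = (7 − 0) / 1.9 = 3.68 s
v² = v₀² + 2aΔx → Δx = (7² − 0²)/(2·1.9) = 12.9 m

Phase 2 (constant speed): v₀ = 7.00 m/s, a = 0 m/s².
Constant speed: t = d/v = 45/7.00 = 6.43 s

Phase 3 (decelerating): v₀ = 7.00 m/s, a = -1.8 m/s².
v = v₀ + at → t = (0 − 7.00) / -1.8 = 3.89 s
v² = v₀² + 2aΔx → Δx = (0² − 7.00²)/(2·-1.8) = 13.6 m
Total distance = 12.9 + 45.0 + 13.6 = 71.5 m

71.5 m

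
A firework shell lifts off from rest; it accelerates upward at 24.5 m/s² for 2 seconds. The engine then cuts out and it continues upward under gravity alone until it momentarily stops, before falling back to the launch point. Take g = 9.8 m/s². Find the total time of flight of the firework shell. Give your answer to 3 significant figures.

Phase 1 (powered ascent): v₀ = 0 m/s, a = 24.5 m/s².
v = v₀ + at = 0 + (24.5)(2) = 49.0 m/s
Δx = v₀t + ½at² = 0·2 + 0.5·24.5·2² = 49.0 m

Phase 2 (coasting upward): v₀ = 49.0 m/s, a = -9.8 m/s².
v = v₀ + at → t = (0 − 49.0) / -9.8 = 5.00 s
v² = v₀² + 2aΔx → Δx = (0² − 49.0²)/(2·-9.8) = 122 m

Phase 3 (free fall): v₀ = 0 m/s, a = -9.8 m/s².
Falls 172 m from rest: t = √(2·172/9.8) = 5.92 s; v = g·t = 58.0 m/s.
Total time = 2.00 + 5.00 + 5.92 = 12.9 s

12.9 s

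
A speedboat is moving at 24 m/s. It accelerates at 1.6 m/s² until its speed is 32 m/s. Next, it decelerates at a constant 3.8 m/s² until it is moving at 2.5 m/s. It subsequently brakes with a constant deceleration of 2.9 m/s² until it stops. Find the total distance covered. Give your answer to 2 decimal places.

274.99 m

Phase 1 (accelerating): v₀ = 24.0 m/s, a = 1.6 m/s².
v = v₀ + at → t = (32 − 24.0) / 1.6 = 5.00 s
v² = v₀² + 2aΔx → Δx = (32² − 24.0²)/(2·1.6) = 140 m

Phase 2 (decelerating): v₀ = 32.0 m/s, a = -3.8 m/s².
v = v₀ + at → t = (2.5 − 32.0) / -3.8 = 7.76 s
v² = v₀² + 2aΔx → Δx = (2.5² − 32.0²)/(2·-3.8) = 134 m

Phase 3 (decelerating): v₀ = 2.50 m/s, a = -2.9 m/s².
v = v₀ + at → t = (0 − 2.50) / -2.9 = 0.862 s
v² = v₀² + 2aΔx → Δx = (0² − 2.50²)/(2·-2.9) = 1.08 m
Total distance = 140 + 134 + 1.08 = 275 m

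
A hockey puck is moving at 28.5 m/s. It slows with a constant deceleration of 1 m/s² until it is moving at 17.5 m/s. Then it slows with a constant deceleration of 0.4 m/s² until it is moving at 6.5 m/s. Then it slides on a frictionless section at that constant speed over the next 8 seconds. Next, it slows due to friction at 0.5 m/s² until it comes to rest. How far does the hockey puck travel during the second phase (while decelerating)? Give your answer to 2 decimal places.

330.00 m

Phase 1 (decelerating): v₀ = 28.5 m/s, a = -1 m/s².
v = v₀ + at → t = (17.5 − 28.5) / -1 = 11.0 s
v² = v₀² + 2aΔx → Δx = (17.5² − 28.5²)/(2·-1) = 253 m

Phase 2 (decelerating): v₀ = 17.5 m/s, a = -0.4 m/s².
v = v₀ + at → t = (6.5 − 17.5) / -0.4 = 27.5 s
v² = v₀² + 2aΔx → Δx = (6.5² − 17.5²)/(2·-0.4) = 330 m
Distance in phase 2 = 330 m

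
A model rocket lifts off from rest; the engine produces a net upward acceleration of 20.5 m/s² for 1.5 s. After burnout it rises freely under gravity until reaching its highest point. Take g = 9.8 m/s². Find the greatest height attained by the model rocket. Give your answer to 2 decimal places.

71.31 m

Phase 1 (powered ascent): v₀ = 0 m/s, a = 20.5 m/s².
v = v₀ + at = 0 + (20.5)(1.5) = 30.8 m/s
Δx = v₀t + ½at² = 0·1.5 + 0.5·20.5·1.5² = 23.1 m

Phase 2 (coasting upward): v₀ = 30.8 m/s, a = -9.8 m/s².
v = v₀ + at → t = (0 − 30.8) / -9.8 = 3.14 s
v² = v₀² + 2aΔx → Δx = (0² − 30.8²)/(2·-9.8) = 48.2 m
Maximum height = 23.1 + 48.2 = 71.3 m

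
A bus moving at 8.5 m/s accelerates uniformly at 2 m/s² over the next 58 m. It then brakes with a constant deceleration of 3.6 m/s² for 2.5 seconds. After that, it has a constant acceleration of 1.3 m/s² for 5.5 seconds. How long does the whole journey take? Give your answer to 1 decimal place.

Phase 1 (accelerating): v₀ = 8.50 m/s, a = 2 m/s².
v² = v₀² + 2aΔx = 8.50² + 2·2·58 = 304 → v = 17.4 m/s
t = (v − v₀)/a = (17.4 − 8.50)/2 = 4.47 s

Phase 2 (decelerating): v₀ = 17.4 m/s, a = -3.6 m/s².
v = v₀ + at = 17.4 + (-3.6)(2.5) = 8.44 m/s
Δx = v₀t + ½at² = 17.4·2.5 + 0.5·-3.6·2.5² = 32.4 m

Phase 3 (accelerating): v₀ = 8.44 m/s, a = 1.3 m/s².
v = v₀ + at = 8.44 + (1.3)(5.5) = 15.6 m/s
Δx = v₀t + ½at² = 8.44·5.5 + 0.5·1.3·5.5² = 66.1 m
Total time = 4.47 + 2.50 + 5.50 = 12.5 s

12.5 s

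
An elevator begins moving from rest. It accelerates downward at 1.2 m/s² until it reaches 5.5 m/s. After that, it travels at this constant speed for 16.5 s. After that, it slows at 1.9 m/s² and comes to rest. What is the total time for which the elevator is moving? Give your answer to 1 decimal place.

Phase 1 (accelerating): v₀ = 0 m/s, a = 1.2 m/s².
v = v₀ + at → t = (5.5 − 0) / 1.2 = 4.58 s
v² = v₀² + 2aΔx → Δx = (5.5² − 0²)/(2·1.2) = 12.6 m

Phase 2 (constant speed): v₀ = 5.50 m/s, a = 0 m/s².
v = v₀ + at = 5.50 + (0)(16.5) = 5.50 m/s
Δx = v₀t + ½at² = 5.50·16.5 + 0.5·0·16.5² = 90.8 m

Phase 3 (decelerating): v₀ = 5.50 m/s, a = -1.9 m/s².
v = v₀ + at → t = (0 − 5.50) / -1.9 = 2.89 s
v² = v₀² + 2aΔx → Δx = (0² − 5.50²)/(2·-1.9) = 7.96 m
Total time = 4.58 + 16.5 + 2.89 = 24.0 s

24.0 s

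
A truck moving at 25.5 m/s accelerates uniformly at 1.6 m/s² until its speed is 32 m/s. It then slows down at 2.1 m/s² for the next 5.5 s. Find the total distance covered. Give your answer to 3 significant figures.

261 m

Phase 1 (accelerating): v₀ = 25.5 m/s, a = 1.6 m/s².
v = v₀ + at → t = (32 − 25.5) / 1.6 = 4.06 s
v² = v₀² + 2aΔx → Δx = (32² − 25.5²)/(2·1.6) = 117 m

Phase 2 (decelerating): v₀ = 32.0 m/s, a = -2.1 m/s².
v = v₀ + at = 32.0 + (-2.1)(5.5) = 20.4 m/s
Δx = v₀t + ½at² = 32.0·5.5 + 0.5·-2.1·5.5² = 144 m
Total distance = 117 + 144 = 261 m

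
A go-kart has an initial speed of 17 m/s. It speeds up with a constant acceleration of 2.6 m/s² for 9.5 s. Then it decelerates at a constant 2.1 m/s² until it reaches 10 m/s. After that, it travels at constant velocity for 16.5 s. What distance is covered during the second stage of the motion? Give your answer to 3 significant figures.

390 m

Phase 1 (accelerating): v₀ = 17.0 m/s, a = 2.6 m/s².
v = v₀ + at = 17.0 + (2.6)(9.5) = 41.7 m/s
Δx = v₀t + ½at² = 17.0·9.5 + 0.5·2.6·9.5² = 279 m

Phase 2 (decelerating): v₀ = 41.7 m/s, a = -2.1 m/s².
v = v₀ + at → t = (10 − 41.7) / -2.1 = 15.1 s
v² = v₀² + 2aΔx → Δx = (10² − 41.7²)/(2·-2.1) = 390 m
Distance in phase 2 = 390 m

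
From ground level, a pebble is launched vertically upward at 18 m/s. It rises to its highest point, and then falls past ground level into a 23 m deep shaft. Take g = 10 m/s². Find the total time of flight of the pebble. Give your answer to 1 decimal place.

4.6 s

Phase 1 (rising): v₀ = 18.0 m/s, a = -10 m/s².
v = v₀ + at → t = (0 − 18.0) / -10 = 1.80 s
v² = v₀² + 2aΔx → Δx = (0² − 18.0²)/(2·-10) = 16.2 m

Phase 2 (falling): v₀ = 0 m/s, a = -10 m/s².
Falls 39.2 m from rest: t = √(2·39.2/10) = 2.80 s; v = g·t = 28.0 m/s.
Total time = 1.80 + 2.80 = 4.60 s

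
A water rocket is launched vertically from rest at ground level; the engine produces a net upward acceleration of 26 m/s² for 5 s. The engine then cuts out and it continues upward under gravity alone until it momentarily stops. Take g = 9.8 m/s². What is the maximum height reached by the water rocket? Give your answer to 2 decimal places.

Phase 1 (powered ascent): v₀ = 0 m/s, a = 26 m/s².
v = v₀ + at = 0 + (26)(5) = 130 m/s
Δx = v₀t + ½at² = 0·5 + 0.5·26·5² = 325 m

Phase 2 (coasting upward): v₀ = 130 m/s, a = -9.8 m/s².
v = v₀ + at → t = (0 − 130) / -9.8 = 13.3 s
v² = v₀² + 2aΔx → Δx = (0² − 130²)/(2·-9.8) = 862 m
Maximum height = 325 + 862 = 1190 m

1187.24 m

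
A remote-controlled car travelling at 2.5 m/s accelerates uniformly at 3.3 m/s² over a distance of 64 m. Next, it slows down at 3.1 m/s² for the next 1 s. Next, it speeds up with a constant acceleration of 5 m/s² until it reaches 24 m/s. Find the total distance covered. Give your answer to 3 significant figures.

110 m

Phase 1 (accelerating): v₀ = 2.50 m/s, a = 3.3 m/s².
v² = v₀² + 2aΔx = 2.50² + 2·3.3·64 = 429 → v = 20.7 m/s
t = (v − v₀)/a = (20.7 − 2.50)/3.3 = 5.52 s

Phase 2 (decelerating): v₀ = 20.7 m/s, a = -3.1 m/s².
v = v₀ + at = 20.7 + (-3.1)(1) = 17.6 m/s
Δx = v₀t + ½at² = 20.7·1 + 0.5·-3.1·1² = 19.2 m

Phase 3 (accelerating): v₀ = 17.6 m/s, a = 5 m/s².
v = v₀ + at → t = (24 − 17.6) / 5 = 1.28 s
v² = v₀² + 2aΔx → Δx = (24² − 17.6²)/(2·5) = 26.6 m
Total distance = 64.0 + 19.2 + 26.6 = 110 m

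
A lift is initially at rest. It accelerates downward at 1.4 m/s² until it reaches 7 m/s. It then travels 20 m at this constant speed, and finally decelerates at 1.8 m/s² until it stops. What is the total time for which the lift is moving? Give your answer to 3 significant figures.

Phase 1 (accelerating): v₀ = 0 m/s, a = 1.4 m/s².
v = v₀ + at → t = (7 − 0) / 1.4 = 5.00 s
v² = v₀² + 2aΔx → Δx = (7² − 0²)/(2·1.4) = 17.5 m

Phase 2 (constant speed): v₀ = 7.00 m/s, a = 0 m/s².
Constant speed: t = d/v = 20/7.00 = 2.86 s

Phase 3 (decelerating): v₀ = 7.00 m/s, a = -1.8 m/s².
v = v₀ + at → t = (0 − 7.00) / -1.8 = 3.89 s
v² = v₀² + 2aΔx → Δx = (0² − 7.00²)/(2·-1.8) = 13.6 m
Total time = 5.00 + 2.86 + 3.89 = 11.7 s

11.7 s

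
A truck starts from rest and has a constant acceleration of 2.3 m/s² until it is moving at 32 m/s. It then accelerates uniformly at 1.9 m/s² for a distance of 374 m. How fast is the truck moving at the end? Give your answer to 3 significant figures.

49.4 m/s

Phase 1 (accelerating): v₀ = 0 m/s, a = 2.3 m/s².
v = v₀ + at → t = (32 − 0) / 2.3 = 13.9 s
v² = v₀² + 2aΔx → Δx = (32² − 0²)/(2·2.3) = 223 m

Phase 2 (accelerating): v₀ = 32.0 m/s, a = 1.9 m/s².
v² = v₀² + 2aΔx = 32.0² + 2·1.9·374 = 2450 → v = 49.4 m/s
t = (v − v₀)/a = (49.4 − 32.0)/1.9 = 9.18 s
Final speed = 49.4 m/s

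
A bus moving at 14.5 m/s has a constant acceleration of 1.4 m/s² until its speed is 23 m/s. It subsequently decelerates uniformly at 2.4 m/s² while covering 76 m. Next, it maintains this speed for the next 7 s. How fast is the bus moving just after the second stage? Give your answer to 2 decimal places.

12.81 m/s

Phase 1 (accelerating): v₀ = 14.5 m/s, a = 1.4 m/s².
v = v₀ + at → t = (23 − 14.5) / 1.4 = 6.07 s
v² = v₀² + 2aΔx → Δx = (23² − 14.5²)/(2·1.4) = 114 m

Phase 2 (decelerating): v₀ = 23.0 m/s, a = -2.4 m/s².
v² = v₀² + 2aΔx = 23.0² + 2·-2.4·76 = 164 → v = 12.8 m/s
t = (v − v₀)/a = (12.8 − 23.0)/-2.4 = 4.24 s
Speed at end of phase 2 = 12.8 m/s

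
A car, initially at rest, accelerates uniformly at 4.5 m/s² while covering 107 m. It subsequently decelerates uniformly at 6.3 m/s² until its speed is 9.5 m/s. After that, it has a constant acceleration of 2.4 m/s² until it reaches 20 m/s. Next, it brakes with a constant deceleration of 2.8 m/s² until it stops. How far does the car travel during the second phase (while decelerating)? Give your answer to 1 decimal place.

Phase 1 (accelerating): v₀ = 0 m/s, a = 4.5 m/s².
v² = v₀² + 2aΔx = 0² + 2·4.5·107 = 963 → v = 31.0 m/s
t = (v − v₀)/a = (31.0 − 0)/4.5 = 6.90 s

Phase 2 (decelerating): v₀ = 31.0 m/s, a = -6.3 m/s².
v = v₀ + at → t = (9.5 − 31.0) / -6.3 = 3.42 s
v² = v₀² + 2aΔx → Δx = (9.5² − 31.0²)/(2·-6.3) = 69.3 m
Distance in phase 2 = 69.3 m

69.3 m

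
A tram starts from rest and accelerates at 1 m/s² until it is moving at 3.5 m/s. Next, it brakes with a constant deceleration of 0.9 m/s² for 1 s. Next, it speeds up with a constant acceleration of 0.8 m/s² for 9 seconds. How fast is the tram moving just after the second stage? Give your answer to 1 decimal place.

Phase 1 (accelerating): v₀ = 0 m/s, a = 1 m/s².
v = v₀ + at → t = (3.5 − 0) / 1 = 3.50 s
v² = v₀² + 2aΔx → Δx = (3.5² − 0²)/(2·1) = 6.12 m

Phase 2 (decelerating): v₀ = 3.50 m/s, a = -0.9 m/s².
v = v₀ + at = 3.50 + (-0.9)(1) = 2.60 m/s
Δx = v₀t + ½at² = 3.50·1 + 0.5·-0.9·1² = 3.05 m
Speed at end of phase 2 = 2.60 m/s

2.6 m/s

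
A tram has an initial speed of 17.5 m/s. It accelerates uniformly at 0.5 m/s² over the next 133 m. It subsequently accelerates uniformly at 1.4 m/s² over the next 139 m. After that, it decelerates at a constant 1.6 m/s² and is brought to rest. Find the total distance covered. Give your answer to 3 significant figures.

531 m

Phase 1 (accelerating): v₀ = 17.5 m/s, a = 0.5 m/s².
v² = v₀² + 2aΔx = 17.5² + 2·0.5·133 = 439 → v = 21.0 m/s
t = (v − v₀)/a = (21.0 − 17.5)/0.5 = 6.92 s

Phase 2 (accelerating): v₀ = 21.0 m/s, a = 1.4 m/s².
v² = v₀² + 2aΔx = 21.0² + 2·1.4·139 = 828 → v = 28.8 m/s
t = (v − v₀)/a = (28.8 − 21.0)/1.4 = 5.59 s

Phase 3 (decelerating): v₀ = 28.8 m/s, a = -1.6 m/s².
v = v₀ + at → t = (0 − 28.8) / -1.6 = 18.0 s
v² = v₀² + 2aΔx → Δx = (0² − 28.8²)/(2·-1.6) = 259 m
Total distance = 133 + 139 + 259 = 531 m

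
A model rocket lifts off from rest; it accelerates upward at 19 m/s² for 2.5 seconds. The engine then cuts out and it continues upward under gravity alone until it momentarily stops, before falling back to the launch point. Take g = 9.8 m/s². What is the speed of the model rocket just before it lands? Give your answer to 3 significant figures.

Phase 1 (powered ascent): v₀ = 0 m/s, a = 19 m/s².
v = v₀ + at = 0 + (19)(2.5) = 47.5 m/s
Δx = v₀t + ½at² = 0·2.5 + 0.5·19·2.5² = 59.4 m

Phase 2 (coasting upward): v₀ = 47.5 m/s, a = -9.8 m/s².
v = v₀ + at → t = (0 − 47.5) / -9.8 = 4.85 s
v² = v₀² + 2aΔx → Δx = (0² − 47.5²)/(2·-9.8) = 115 m

Phase 3 (free fall): v₀ = 0 m/s, a = -9.8 m/s².
Falls 174 m from rest: t = √(2·174/9.8) = 5.97 s; v = g·t = 58.5 m/s.
Impact speed = 58.5 m/s

58.5 m/s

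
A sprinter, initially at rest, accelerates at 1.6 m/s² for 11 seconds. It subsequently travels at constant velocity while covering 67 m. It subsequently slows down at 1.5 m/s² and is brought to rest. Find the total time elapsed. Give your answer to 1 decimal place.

26.5 s

Phase 1 (accelerating): v₀ = 0 m/s, a = 1.6 m/s².
v = v₀ + at = 0 + (1.6)(11) = 17.6 m/s
Δx = v₀t + ½at² = 0·11 + 0.5·1.6·11² = 96.8 m

Phase 2 (constant speed): v₀ = 17.6 m/s, a = 0 m/s².
Constant speed: t = d/v = 67/17.6 = 3.81 s

Phase 3 (decelerating): v₀ = 17.6 m/s, a = -1.5 m/s².
v = v₀ + at → t = (0 − 17.6) / -1.5 = 11.7 s
v² = v₀² + 2aΔx → Δx = (0² − 17.6²)/(2·-1.5) = 103 m
Total time = 11.0 + 3.81 + 11.7 = 26.5 s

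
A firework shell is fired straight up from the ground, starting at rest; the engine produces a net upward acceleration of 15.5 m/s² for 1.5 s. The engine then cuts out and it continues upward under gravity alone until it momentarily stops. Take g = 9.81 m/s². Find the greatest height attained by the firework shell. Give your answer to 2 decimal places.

Phase 1 (powered ascent): v₀ = 0 m/s, a = 15.5 m/s².
v = v₀ + at = 0 + (15.5)(1.5) = 23.2 m/s
Δx = v₀t + ½at² = 0·1.5 + 0.5·15.5·1.5² = 17.4 m

Phase 2 (coasting upward): v₀ = 23.2 m/s, a = -9.81 m/s².
v = v₀ + at → t = (0 − 23.2) / -9.81 = 2.37 s
v² = v₀² + 2aΔx → Δx = (0² − 23.2²)/(2·-9.81) = 27.6 m
Maximum height = 17.4 + 27.6 = 45.0 m

44.99 m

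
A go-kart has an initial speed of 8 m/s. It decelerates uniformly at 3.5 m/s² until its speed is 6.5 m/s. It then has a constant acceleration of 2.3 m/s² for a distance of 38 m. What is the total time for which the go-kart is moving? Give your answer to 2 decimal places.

Phase 1 (decelerating): v₀ = 8.00 m/s, a = -3.5 m/s².
v = v₀ + at → t = (6.5 − 8.00) / -3.5 = 0.429 s
v² = v₀² + 2aΔx → Δx = (6.5² − 8.00²)/(2·-3.5) = 3.11 m

Phase 2 (accelerating): v₀ = 6.50 m/s, a = 2.3 m/s².
v² = v₀² + 2aΔx = 6.50² + 2·2.3·38 = 217 → v = 14.7 m/s
t = (v − v₀)/a = (14.7 − 6.50)/2.3 = 3.58 s
Total time = 0.429 + 3.58 = 4.01 s

4.01 s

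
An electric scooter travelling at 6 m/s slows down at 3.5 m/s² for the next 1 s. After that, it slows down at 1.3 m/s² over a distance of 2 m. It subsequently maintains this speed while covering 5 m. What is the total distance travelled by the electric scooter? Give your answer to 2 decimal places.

11.25 m

Phase 1 (decelerating): v₀ = 6.00 m/s, a = -3.5 m/s².
v = v₀ + at = 6.00 + (-3.5)(1) = 2.50 m/s
Δx = v₀t + ½at² = 6.00·1 + 0.5·-3.5·1² = 4.25 m

Phase 2 (decelerating): v₀ = 2.50 m/s, a = -1.3 m/s².
v² = v₀² + 2aΔx = 2.50² + 2·-1.3·2 = 1.05 → v = 1.02 m/s
t = (v − v₀)/a = (1.02 − 2.50)/-1.3 = 1.13 s

Phase 3 (constant speed): v₀ = 1.02 m/s, a = 0 m/s².
Constant speed: t = d/v = 5/1.02 = 4.88 s
Total distance = 4.25 + 2.00 + 5.00 = 11.2 m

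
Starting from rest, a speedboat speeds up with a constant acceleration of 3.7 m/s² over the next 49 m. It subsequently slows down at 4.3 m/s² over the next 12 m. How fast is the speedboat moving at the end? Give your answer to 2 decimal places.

Phase 1 (accelerating): v₀ = 0 m/s, a = 3.7 m/s².
v² = v₀² + 2aΔx = 0² + 2·3.7·49 = 363 → v = 19.0 m/s
t = (v − v₀)/a = (19.0 − 0)/3.7 = 5.15 s

Phase 2 (decelerating): v₀ = 19.0 m/s, a = -4.3 m/s².
v² = v₀² + 2aΔx = 19.0² + 2·-4.3·12 = 259 → v = 16.1 m/s
t = (v − v₀)/a = (16.1 − 19.0)/-4.3 = 0.683 s
Final speed = 16.1 m/s

16.11 m/s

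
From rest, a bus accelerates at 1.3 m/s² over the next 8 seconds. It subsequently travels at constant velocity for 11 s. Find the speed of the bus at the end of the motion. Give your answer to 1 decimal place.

Phase 1 (accelerating): v₀ = 0 m/s, a = 1.3 m/s².
v = v₀ + at = 0 + (1.3)(8) = 10.4 m/s
Δx = v₀t + ½at² = 0·8 + 0.5·1.3·8² = 41.6 m

Phase 2 (constant speed): v₀ = 10.4 m/s, a = 0 m/s².
v = v₀ + at = 10.4 + (0)(11) = 10.4 m/s
Δx = v₀t + ½at² = 10.4·11 + 0.5·0·11² = 114 m
Final speed = 10.4 m/s

10.4 m/s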